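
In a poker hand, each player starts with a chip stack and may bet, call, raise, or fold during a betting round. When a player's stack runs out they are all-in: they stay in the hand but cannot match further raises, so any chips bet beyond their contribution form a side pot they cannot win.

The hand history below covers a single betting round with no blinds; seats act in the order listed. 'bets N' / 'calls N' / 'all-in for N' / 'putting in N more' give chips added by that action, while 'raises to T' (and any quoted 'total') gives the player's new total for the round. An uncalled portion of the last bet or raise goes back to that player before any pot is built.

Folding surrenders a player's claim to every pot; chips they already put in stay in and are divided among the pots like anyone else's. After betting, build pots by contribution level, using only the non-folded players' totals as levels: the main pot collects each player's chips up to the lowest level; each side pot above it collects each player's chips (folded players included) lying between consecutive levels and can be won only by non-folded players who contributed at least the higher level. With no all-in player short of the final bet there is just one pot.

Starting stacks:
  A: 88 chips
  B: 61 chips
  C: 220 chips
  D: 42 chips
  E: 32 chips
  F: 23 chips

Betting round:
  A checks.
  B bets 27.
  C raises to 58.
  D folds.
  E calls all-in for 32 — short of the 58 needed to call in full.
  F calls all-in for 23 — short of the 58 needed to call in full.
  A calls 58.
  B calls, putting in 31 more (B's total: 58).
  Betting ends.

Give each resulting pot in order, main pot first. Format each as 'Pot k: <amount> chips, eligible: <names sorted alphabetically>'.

Contributions: A=58, B=58, C=58, E=32, F=23
Folded: D
Pot levels (distinct totals of non-folded players): 23, 32, 58
Layer 1-23: 23 each from A, B, C, E, F = 23*5 = 115 chips; eligible A, B, C, E, F
Layer 24-32: 9 each from A, B, C, E = 9*4 = 36 chips; eligible A, B, C, E
Layer 33-58: 26 each from A, B, C = 26*3 = 78 chips; eligible A, B, C

Pot 1: 115 chips, eligible: A, B, C, E, F
Pot 2: 36 chips, eligible: A, B, C, E
Pot 3: 78 chips, eligible: A, B, C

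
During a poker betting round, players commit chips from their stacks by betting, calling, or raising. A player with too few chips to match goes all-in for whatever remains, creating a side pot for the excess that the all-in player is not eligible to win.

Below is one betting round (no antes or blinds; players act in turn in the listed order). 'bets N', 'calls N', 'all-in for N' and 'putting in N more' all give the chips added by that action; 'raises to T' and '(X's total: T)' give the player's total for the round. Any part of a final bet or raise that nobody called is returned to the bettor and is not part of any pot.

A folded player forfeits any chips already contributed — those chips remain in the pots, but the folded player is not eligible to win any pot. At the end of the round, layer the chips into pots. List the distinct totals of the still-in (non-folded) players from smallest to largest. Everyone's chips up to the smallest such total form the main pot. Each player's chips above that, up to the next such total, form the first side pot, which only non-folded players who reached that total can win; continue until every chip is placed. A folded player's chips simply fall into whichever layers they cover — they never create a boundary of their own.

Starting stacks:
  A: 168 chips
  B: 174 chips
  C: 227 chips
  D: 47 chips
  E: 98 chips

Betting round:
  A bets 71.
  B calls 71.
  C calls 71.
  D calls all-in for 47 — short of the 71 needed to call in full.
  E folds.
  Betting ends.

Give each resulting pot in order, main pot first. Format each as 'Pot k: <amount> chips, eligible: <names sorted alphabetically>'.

Pot 1: 188 chips, eligible: A, B, C, D
Pot 2: 72 chips, eligible: A, B, C

Derivation:
Contributions: A=71, B=71, C=71, D=47
Folded: E
Pot levels (distinct totals of non-folded players): 47, 71
Layer 1-47: 47 each from A, B, C, D = 47*4 = 188 chips; eligible A, B, C, D
Layer 48-71: 24 each from A, B, C = 24*3 = 72 chips; eligible A, B, C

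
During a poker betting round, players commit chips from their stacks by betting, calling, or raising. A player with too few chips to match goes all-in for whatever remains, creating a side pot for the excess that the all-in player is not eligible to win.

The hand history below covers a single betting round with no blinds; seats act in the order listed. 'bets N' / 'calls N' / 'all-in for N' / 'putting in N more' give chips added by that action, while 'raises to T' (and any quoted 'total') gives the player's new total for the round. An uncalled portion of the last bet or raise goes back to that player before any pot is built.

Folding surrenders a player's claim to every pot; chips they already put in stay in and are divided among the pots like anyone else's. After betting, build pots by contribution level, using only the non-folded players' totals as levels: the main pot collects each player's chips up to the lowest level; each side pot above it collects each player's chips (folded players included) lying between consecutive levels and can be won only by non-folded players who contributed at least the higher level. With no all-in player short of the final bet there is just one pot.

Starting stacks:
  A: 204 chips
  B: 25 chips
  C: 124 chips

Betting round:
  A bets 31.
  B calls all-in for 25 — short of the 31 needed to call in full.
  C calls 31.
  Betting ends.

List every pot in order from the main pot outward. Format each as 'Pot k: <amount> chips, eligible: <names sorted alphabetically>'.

Contributions: A=31, B=25, C=31
Pot levels (distinct totals of non-folded players): 25, 31
Layer 1-25: 25 each from A, B, C = 25*3 = 75 chips; eligible A, B, C
Layer 26-31: 6 each from A, C = 6*2 = 12 chips; eligible A, C

Pot 1: 75 chips, eligible: A, B, C
Pot 2: 12 chips, eligible: A, C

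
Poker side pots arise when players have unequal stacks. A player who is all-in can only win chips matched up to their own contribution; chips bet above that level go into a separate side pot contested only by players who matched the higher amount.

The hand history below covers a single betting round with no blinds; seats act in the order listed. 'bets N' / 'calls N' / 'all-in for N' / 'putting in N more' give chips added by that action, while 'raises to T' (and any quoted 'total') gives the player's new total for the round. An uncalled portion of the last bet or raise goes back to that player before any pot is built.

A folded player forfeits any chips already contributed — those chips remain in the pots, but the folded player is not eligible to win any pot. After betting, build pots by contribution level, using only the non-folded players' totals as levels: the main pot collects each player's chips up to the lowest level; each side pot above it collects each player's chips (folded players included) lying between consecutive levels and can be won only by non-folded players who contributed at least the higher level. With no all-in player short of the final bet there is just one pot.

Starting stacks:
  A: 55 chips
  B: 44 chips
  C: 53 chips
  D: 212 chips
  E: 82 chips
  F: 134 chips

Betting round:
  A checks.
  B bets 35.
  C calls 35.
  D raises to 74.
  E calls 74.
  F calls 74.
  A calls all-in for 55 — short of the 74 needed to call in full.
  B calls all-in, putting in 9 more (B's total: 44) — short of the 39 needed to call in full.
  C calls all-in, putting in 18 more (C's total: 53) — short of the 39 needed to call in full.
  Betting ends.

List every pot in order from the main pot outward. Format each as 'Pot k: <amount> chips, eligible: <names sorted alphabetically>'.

Pot 1: 264 chips, eligible: A, B, C, D, E, F
Pot 2: 45 chips, eligible: A, C, D, E, F
Pot 3: 8 chips, eligible: A, D, E, F
Pot 4: 57 chips, eligible: D, E, F

Derivation:
Contributions: A=55, B=44, C=53, D=74, E=74, F=74
Pot levels (distinct totals of non-folded players): 44, 53, 55, 74
Layer 1-44: 44 each from A, B, C, D, E, F = 44*6 = 264 chips; eligible A, B, C, D, E, F
Layer 45-53: 9 each from A, C, D, E, F = 9*5 = 45 chips; eligible A, C, D, E, F
Layer 54-55: 2 each from A, D, E, F = 2*4 = 8 chips; eligible A, D, E, F
Layer 56-74: 19 each from D, E, F = 19*3 = 57 chips; eligible D, E, F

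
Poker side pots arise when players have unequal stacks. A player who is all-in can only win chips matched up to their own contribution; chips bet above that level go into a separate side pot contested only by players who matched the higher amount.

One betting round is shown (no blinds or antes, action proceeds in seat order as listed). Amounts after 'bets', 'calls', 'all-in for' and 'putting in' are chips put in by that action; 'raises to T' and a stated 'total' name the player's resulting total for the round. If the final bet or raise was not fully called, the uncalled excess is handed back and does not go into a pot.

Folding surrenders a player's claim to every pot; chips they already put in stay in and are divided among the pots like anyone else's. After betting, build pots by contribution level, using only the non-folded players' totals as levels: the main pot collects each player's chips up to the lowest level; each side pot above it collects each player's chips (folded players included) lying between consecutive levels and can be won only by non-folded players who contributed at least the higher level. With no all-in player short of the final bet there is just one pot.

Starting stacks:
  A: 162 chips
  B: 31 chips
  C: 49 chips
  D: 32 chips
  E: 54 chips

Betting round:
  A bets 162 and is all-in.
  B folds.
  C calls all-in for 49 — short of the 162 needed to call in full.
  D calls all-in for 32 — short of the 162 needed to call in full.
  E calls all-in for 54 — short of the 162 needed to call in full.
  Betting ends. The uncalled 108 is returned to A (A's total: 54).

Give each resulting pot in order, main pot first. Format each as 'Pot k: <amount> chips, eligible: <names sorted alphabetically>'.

Pot 1: 128 chips, eligible: A, C, D, E
Pot 2: 51 chips, eligible: A, C, E
Pot 3: 10 chips, eligible: A, E

Derivation:
Contributions (after 108 returned to A): A=54, C=49, D=32, E=54
Folded: B
Pot levels (distinct totals of non-folded players): 32, 49, 54
Layer 1-32: 32 each from A, C, D, E = 32*4 = 128 chips; eligible A, C, D, E
Layer 33-49: 17 each from A, C, E = 17*3 = 51 chips; eligible A, C, E
Layer 50-54: 5 each from A, E = 5*2 = 10 chips; eligible A, E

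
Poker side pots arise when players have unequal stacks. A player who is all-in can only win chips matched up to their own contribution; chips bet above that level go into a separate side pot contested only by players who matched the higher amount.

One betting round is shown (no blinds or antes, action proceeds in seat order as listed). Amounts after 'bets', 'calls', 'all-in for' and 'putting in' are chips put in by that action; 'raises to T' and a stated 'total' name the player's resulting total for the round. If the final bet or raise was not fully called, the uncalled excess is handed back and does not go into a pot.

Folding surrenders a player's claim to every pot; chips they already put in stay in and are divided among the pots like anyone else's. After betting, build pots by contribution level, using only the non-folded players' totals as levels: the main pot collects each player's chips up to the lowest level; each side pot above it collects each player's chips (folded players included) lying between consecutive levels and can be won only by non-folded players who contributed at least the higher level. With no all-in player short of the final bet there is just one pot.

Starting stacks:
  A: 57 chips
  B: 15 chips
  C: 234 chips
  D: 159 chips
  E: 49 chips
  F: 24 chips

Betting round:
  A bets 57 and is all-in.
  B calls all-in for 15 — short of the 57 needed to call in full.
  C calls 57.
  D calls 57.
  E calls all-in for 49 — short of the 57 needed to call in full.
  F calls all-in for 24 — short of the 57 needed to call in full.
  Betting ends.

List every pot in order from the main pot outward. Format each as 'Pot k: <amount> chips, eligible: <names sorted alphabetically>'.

Contributions: A=57, B=15, C=57, D=57, E=49, F=24
Pot levels (distinct totals of non-folded players): 15, 24, 49, 57
Layer 1-15: 15 each from A, B, C, D, E, F = 15*6 = 90 chips; eligible A, B, C, D, E, F
Layer 16-24: 9 each from A, C, D, E, F = 9*5 = 45 chips; eligible A, C, D, E, F
Layer 25-49: 25 each from A, C, D, E = 25*4 = 100 chips; eligible A, C, D, E
Layer 50-57: 8 each from A, C, D = 8*3 = 24 chips; eligible A, C, D

Pot 1: 90 chips, eligible: A, B, C, D, E, F
Pot 2: 45 chips, eligible: A, C, D, E, F
Pot 3: 100 chips, eligible: A, C, D, E
Pot 4: 24 chips, eligible: A, C, D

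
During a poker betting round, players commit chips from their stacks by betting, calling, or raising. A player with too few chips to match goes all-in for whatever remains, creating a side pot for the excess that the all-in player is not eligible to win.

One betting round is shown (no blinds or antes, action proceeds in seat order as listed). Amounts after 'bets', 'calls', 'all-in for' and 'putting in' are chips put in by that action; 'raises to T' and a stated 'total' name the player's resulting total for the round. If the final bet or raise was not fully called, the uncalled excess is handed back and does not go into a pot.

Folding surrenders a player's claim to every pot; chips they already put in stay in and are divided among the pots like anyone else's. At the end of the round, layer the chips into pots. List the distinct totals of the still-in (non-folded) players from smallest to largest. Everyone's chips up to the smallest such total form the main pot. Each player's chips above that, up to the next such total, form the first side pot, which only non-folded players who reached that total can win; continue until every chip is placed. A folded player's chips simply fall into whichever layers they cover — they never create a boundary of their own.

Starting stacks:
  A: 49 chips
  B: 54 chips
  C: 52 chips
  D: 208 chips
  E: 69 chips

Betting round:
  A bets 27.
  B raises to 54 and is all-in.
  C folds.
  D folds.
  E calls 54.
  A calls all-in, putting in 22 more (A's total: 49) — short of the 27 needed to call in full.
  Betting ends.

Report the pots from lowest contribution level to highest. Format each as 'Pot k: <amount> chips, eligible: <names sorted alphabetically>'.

Contributions: A=49, B=54, E=54
Folded: C, D
Pot levels (distinct totals of non-folded players): 49, 54
Layer 1-49: 49 each from A, B, E = 49*3 = 147 chips; eligible A, B, E
Layer 50-54: 5 each from B, E = 5*2 = 10 chips; eligible B, E

Pot 1: 147 chips, eligible: A, B, E
Pot 2: 10 chips, eligible: B, E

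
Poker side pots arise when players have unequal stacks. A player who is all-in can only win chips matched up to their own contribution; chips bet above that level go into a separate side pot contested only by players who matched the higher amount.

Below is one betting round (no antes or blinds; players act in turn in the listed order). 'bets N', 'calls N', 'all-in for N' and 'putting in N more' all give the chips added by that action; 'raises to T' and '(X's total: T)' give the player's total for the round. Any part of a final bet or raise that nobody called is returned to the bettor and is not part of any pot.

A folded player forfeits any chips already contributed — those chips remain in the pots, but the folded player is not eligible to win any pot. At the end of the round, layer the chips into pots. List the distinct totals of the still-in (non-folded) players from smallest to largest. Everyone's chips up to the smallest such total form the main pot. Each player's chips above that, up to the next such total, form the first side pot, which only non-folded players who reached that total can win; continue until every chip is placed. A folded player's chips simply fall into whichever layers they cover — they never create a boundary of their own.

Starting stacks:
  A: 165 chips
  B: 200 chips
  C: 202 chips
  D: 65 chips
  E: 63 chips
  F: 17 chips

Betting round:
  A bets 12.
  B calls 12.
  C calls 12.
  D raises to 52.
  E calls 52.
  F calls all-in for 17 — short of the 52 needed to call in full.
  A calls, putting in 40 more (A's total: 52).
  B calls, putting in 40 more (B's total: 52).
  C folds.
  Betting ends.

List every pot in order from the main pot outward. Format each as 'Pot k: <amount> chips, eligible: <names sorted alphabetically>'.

Contributions: A=52, B=52, C=12, D=52, E=52, F=17
Folded: C
Pot levels (distinct totals of non-folded players): 17, 52
Layer 1-17: A 17 + B 17 + C 12 + D 17 + E 17 + F 17 = 97 chips; eligible A, B, D, E, F
Layer 18-52: 35 each from A, B, D, E = 35*4 = 140 chips; eligible A, B, D, E

Pot 1: 97 chips, eligible: A, B, D, E, F
Pot 2: 140 chips, eligible: A, B, D, E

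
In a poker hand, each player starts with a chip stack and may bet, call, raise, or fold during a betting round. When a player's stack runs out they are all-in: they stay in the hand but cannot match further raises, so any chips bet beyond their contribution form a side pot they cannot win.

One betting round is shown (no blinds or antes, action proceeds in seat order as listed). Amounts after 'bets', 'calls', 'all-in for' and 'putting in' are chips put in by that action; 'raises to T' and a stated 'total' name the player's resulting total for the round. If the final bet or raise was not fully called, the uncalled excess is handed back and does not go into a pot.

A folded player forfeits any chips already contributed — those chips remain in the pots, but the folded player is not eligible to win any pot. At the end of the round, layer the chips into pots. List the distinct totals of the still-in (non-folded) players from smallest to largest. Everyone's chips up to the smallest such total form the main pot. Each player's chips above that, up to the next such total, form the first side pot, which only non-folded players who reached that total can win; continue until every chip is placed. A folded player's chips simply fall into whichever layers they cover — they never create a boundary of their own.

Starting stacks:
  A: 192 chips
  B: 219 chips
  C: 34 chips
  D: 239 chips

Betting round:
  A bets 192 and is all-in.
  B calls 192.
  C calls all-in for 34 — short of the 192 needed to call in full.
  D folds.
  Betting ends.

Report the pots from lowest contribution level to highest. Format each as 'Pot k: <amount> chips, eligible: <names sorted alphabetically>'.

Contributions: A=192, B=192, C=34
Folded: D
Pot levels (distinct totals of non-folded players): 34, 192
Layer 1-34: 34 each from A, B, C = 34*3 = 102 chips; eligible A, B, C
Layer 35-192: 158 each from A, B = 158*2 = 316 chips; eligible A, B

Pot 1: 102 chips, eligible: A, B, C
Pot 2: 316 chips, eligible: A, B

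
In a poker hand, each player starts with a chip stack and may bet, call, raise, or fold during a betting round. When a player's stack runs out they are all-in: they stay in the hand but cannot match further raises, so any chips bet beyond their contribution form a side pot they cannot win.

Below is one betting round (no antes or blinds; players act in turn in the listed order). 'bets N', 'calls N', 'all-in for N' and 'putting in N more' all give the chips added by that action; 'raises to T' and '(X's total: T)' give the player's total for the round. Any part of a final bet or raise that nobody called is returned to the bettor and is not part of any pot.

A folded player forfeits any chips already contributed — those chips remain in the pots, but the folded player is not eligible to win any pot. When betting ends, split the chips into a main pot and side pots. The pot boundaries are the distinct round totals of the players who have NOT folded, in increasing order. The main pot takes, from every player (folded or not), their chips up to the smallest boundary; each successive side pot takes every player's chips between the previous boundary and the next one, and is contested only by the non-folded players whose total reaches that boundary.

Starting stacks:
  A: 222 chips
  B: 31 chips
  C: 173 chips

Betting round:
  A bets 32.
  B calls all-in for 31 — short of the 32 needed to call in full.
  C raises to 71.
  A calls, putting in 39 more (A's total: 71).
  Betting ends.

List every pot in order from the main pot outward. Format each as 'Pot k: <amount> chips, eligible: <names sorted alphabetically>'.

Pot 1: 93 chips, eligible: A, B, C
Pot 2: 80 chips, eligible: A, C

Derivation:
Contributions: A=71, B=31, C=71
Pot levels (distinct totals of non-folded players): 31, 71
Layer 1-31: 31 each from A, B, C = 31*3 = 93 chips; eligible A, B, C
Layer 32-71: 40 each from A, C = 40*2 = 80 chips; eligible A, C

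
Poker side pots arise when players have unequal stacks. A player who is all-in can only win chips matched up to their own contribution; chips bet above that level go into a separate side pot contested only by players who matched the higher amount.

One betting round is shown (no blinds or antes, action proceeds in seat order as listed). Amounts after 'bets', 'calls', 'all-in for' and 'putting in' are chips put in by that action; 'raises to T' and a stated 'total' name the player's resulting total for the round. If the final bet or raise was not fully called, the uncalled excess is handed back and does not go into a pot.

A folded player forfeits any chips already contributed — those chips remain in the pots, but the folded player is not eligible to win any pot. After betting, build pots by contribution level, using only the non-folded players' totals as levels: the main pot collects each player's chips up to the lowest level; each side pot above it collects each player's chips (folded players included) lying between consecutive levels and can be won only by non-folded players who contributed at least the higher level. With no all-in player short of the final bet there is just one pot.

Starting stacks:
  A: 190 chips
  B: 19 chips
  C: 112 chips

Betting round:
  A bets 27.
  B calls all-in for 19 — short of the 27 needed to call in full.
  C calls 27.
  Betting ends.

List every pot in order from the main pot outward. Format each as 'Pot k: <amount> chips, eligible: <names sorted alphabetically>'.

Pot 1: 57 chips, eligible: A, B, C
Pot 2: 16 chips, eligible: A, C

Derivation:
Contributions: A=27, B=19, C=27
Pot levels (distinct totals of non-folded players): 19, 27
Layer 1-19: 19 each from A, B, C = 19*3 = 57 chips; eligible A, B, C
Layer 20-27: 8 each from A, C = 8*2 = 16 chips; eligible A, C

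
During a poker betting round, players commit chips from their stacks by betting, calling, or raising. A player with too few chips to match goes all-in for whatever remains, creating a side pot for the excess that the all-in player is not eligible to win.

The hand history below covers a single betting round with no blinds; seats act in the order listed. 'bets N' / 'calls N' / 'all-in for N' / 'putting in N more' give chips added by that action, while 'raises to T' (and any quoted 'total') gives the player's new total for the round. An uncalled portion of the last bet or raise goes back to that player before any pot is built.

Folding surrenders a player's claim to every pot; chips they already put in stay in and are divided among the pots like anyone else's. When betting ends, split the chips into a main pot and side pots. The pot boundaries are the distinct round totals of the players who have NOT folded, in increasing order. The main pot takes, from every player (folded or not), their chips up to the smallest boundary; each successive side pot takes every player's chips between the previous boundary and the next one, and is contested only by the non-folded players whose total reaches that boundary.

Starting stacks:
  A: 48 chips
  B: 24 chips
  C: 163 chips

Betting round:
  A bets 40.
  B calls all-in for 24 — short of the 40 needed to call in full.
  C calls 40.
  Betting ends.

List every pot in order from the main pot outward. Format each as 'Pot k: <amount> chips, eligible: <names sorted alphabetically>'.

Pot 1: 72 chips, eligible: A, B, C
Pot 2: 32 chips, eligible: A, C

Derivation:
Contributions: A=40, B=24, C=40
Pot levels (distinct totals of non-folded players): 24, 40
Layer 1-24: 24 each from A, B, C = 24*3 = 72 chips; eligible A, B, C
Layer 25-40: 16 each from A, C = 16*2 = 32 chips; eligible A, C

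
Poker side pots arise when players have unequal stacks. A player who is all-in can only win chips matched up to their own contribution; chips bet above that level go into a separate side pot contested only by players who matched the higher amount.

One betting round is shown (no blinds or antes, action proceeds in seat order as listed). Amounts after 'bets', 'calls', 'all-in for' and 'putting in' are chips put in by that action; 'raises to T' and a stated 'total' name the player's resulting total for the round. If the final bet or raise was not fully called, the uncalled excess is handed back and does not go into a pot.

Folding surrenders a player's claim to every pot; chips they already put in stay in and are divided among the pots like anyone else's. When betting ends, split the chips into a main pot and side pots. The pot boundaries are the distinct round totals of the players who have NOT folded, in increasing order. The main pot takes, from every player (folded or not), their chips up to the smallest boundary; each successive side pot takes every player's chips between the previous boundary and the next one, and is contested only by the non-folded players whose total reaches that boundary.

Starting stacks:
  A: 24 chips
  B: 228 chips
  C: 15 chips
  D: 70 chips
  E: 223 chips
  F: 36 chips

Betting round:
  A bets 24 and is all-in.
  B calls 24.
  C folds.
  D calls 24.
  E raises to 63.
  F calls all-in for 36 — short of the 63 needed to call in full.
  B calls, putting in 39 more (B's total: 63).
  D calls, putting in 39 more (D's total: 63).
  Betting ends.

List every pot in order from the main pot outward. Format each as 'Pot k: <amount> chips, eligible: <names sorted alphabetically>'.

Contributions: A=24, B=63, D=63, E=63, F=36
Folded: C
Pot levels (distinct totals of non-folded players): 24, 36, 63
Layer 1-24: 24 each from A, B, D, E, F = 24*5 = 120 chips; eligible A, B, D, E, F
Layer 25-36: 12 each from B, D, E, F = 12*4 = 48 chips; eligible B, D, E, F
Layer 37-63: 27 each from B, D, E = 27*3 = 81 chips; eligible B, D, E

Pot 1: 120 chips, eligible: A, B, D, E, F
Pot 2: 48 chips, eligible: B, D, E, F
Pot 3: 81 chips, eligible: B, D, E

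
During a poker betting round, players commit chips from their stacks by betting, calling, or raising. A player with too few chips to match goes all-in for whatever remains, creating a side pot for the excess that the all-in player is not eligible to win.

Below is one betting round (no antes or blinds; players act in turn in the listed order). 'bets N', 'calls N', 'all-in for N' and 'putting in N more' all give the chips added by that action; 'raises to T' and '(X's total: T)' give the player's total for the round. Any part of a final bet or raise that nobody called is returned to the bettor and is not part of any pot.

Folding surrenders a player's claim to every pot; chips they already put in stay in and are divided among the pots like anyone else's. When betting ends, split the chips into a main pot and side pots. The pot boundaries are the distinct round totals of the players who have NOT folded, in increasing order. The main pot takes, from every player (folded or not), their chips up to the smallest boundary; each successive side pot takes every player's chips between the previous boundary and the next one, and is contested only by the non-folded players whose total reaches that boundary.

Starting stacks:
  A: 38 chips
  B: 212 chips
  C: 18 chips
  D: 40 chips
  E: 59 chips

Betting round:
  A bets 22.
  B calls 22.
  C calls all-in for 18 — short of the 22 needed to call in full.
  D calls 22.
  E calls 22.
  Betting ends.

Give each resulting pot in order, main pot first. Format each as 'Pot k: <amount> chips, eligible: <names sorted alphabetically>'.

Pot 1: 90 chips, eligible: A, B, C, D, E
Pot 2: 16 chips, eligible: A, B, D, E

Derivation:
Contributions: A=22, B=22, C=18, D=22, E=22
Pot levels (distinct totals of non-folded players): 18, 22
Layer 1-18: 18 each from A, B, C, D, E = 18*5 = 90 chips; eligible A, B, C, D, E
Layer 19-22: 4 each from A, B, D, E = 4*4 = 16 chips; eligible A, B, D, E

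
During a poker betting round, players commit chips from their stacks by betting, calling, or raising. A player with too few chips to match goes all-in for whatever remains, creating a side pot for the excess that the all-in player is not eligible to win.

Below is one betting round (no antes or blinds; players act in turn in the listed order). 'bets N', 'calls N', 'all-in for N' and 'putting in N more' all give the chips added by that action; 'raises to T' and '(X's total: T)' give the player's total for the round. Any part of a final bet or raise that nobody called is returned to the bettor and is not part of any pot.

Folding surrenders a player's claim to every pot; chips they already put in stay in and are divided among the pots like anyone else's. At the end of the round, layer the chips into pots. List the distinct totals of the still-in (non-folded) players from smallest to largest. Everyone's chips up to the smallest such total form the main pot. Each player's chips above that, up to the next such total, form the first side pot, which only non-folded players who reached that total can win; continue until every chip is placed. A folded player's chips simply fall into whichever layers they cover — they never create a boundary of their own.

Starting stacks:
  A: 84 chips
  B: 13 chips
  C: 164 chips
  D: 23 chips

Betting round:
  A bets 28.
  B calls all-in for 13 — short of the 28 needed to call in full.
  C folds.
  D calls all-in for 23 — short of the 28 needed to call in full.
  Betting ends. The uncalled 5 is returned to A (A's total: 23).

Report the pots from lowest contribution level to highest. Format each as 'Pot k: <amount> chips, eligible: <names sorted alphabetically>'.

Pot 1: 39 chips, eligible: A, B, D
Pot 2: 20 chips, eligible: A, D

Derivation:
Contributions (after 5 returned to A): A=23, B=13, D=23
Folded: C
Pot levels (distinct totals of non-folded players): 13, 23
Layer 1-13: 13 each from A, B, D = 13*3 = 39 chips; eligible A, B, D
Layer 14-23: 10 each from A, D = 10*2 = 20 chips; eligible A, D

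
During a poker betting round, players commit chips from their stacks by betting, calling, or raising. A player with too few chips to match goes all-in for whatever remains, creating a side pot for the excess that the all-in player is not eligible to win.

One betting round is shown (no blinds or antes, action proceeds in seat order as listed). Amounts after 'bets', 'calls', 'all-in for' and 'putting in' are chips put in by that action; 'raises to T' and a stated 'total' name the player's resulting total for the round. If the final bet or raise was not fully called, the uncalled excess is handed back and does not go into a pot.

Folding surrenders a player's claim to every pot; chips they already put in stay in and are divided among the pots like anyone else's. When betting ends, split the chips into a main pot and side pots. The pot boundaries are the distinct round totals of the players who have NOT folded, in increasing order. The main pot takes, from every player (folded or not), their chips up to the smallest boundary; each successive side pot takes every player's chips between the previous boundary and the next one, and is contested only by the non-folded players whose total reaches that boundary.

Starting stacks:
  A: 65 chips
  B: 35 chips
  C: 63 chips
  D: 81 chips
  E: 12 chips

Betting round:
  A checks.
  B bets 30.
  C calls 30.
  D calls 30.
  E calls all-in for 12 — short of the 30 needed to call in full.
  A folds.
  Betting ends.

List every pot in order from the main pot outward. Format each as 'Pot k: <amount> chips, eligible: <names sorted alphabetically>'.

Contributions: B=30, C=30, D=30, E=12
Folded: A
Pot levels (distinct totals of non-folded players): 12, 30
Layer 1-12: 12 each from B, C, D, E = 12*4 = 48 chips; eligible B, C, D, E
Layer 13-30: 18 each from B, C, D = 18*3 = 54 chips; eligible B, C, D

Pot 1: 48 chips, eligible: B, C, D, E
Pot 2: 54 chips, eligible: B, C, D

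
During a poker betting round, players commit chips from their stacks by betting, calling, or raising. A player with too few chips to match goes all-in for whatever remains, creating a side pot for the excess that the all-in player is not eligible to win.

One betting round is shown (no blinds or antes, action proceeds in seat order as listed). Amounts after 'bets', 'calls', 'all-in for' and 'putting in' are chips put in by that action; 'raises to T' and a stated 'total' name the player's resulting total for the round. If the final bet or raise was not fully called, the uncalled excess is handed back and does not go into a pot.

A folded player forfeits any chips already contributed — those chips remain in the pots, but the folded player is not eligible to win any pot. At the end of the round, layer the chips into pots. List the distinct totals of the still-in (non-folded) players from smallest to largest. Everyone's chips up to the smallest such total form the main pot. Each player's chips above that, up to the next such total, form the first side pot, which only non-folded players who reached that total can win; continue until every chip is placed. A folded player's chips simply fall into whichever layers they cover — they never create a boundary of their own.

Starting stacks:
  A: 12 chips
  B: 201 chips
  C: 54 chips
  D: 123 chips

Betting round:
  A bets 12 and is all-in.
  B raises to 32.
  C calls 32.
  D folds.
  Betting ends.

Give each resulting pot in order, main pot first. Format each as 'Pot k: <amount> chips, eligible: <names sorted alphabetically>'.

Pot 1: 36 chips, eligible: A, B, C
Pot 2: 40 chips, eligible: B, C

Derivation:
Contributions: A=12, B=32, C=32
Folded: D
Pot levels (distinct totals of non-folded players): 12, 32
Layer 1-12: 12 each from A, B, C = 12*3 = 36 chips; eligible A, B, C
Layer 13-32: 20 each from B, C = 20*2 = 40 chips; eligible B, C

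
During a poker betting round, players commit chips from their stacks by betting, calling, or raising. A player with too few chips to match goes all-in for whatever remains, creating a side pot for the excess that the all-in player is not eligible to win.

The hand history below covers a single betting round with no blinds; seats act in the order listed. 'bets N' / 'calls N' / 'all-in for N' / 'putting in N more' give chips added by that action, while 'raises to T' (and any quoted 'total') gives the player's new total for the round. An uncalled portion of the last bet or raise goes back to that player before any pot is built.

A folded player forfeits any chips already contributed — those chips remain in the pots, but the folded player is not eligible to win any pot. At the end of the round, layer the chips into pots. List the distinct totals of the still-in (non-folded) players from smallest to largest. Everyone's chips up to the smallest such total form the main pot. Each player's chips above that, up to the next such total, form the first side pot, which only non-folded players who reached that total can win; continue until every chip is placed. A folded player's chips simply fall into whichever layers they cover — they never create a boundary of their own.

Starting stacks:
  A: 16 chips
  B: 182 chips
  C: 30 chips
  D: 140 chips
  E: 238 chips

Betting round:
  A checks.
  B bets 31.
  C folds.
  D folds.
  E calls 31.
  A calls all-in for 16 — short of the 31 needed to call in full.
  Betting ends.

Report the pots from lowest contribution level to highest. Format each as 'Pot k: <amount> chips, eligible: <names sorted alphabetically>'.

Contributions: A=16, B=31, E=31
Folded: C, D
Pot levels (distinct totals of non-folded players): 16, 31
Layer 1-16: 16 each from A, B, E = 16*3 = 48 chips; eligible A, B, E
Layer 17-31: 15 each from B, E = 15*2 = 30 chips; eligible B, E

Pot 1: 48 chips, eligible: A, B, E
Pot 2: 30 chips, eligible: B, E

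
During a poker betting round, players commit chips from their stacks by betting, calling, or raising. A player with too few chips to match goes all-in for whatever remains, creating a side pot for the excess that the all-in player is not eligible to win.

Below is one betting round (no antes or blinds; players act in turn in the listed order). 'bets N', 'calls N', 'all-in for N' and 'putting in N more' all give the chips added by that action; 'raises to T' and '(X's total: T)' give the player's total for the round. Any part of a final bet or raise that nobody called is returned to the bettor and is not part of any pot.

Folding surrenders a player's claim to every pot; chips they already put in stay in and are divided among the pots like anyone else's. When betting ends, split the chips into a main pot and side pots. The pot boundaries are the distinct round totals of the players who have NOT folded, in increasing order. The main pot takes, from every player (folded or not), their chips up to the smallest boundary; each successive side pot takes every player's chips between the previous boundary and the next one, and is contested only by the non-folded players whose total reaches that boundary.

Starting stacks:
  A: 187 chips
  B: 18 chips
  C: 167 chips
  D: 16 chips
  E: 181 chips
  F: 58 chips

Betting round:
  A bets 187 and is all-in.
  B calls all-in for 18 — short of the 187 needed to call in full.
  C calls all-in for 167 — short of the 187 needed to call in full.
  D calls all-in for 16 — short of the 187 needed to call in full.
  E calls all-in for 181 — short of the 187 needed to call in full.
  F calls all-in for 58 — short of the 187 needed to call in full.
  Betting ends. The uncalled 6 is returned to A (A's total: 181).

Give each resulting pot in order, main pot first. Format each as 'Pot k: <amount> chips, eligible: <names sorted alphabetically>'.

Contributions (after 6 returned to A): A=181, B=18, C=167, D=16, E=181, F=58
Pot levels (distinct totals of non-folded players): 16, 18, 58, 167, 181
Layer 1-16: 16 each from A, B, C, D, E, F = 16*6 = 96 chips; eligible A, B, C, D, E, F
Layer 17-18: 2 each from A, B, C, E, F = 2*5 = 10 chips; eligible A, B, C, E, F
Layer 19-58: 40 each from A, C, E, F = 40*4 = 160 chips; eligible A, C, E, F
Layer 59-167: 109 each from A, C, E = 109*3 = 327 chips; eligible A, C, E
Layer 168-181: 14 each from A, E = 14*2 = 28 chips; eligible A, E

Pot 1: 96 chips, eligible: A, B, C, D, E, F
Pot 2: 10 chips, eligible: A, B, C, E, F
Pot 3: 160 chips, eligible: A, C, E, F
Pot 4: 327 chips, eligible: A, C, E
Pot 5: 28 chips, eligible: A, E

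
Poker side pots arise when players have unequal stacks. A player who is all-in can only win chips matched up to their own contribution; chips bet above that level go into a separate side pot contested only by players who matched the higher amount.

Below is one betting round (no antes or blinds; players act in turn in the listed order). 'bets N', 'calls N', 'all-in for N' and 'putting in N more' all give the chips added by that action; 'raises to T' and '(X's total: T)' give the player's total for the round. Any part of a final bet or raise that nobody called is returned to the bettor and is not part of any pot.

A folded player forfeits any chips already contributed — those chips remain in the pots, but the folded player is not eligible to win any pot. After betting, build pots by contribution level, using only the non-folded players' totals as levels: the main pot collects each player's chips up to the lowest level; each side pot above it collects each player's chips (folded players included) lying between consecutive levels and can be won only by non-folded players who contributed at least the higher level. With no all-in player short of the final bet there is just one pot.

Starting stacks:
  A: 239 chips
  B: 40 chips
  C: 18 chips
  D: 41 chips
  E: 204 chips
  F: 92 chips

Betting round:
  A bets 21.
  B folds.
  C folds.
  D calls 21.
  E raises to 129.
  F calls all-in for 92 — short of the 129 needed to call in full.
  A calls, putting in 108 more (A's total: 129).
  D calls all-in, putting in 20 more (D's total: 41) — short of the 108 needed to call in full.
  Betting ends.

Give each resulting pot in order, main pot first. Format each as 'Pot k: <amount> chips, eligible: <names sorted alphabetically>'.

Pot 1: 164 chips, eligible: A, D, E, F
Pot 2: 153 chips, eligible: A, E, F
Pot 3: 74 chips, eligible: A, E

Derivation:
Contributions: A=129, D=41, E=129, F=92
Folded: B, C
Pot levels (distinct totals of non-folded players): 41, 92, 129
Layer 1-41: 41 each from A, D, E, F = 41*4 = 164 chips; eligible A, D, E, F
Layer 42-92: 51 each from A, E, F = 51*3 = 153 chips; eligible A, E, F
Layer 93-129: 37 each from A, E = 37*2 = 74 chips; eligible A, E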